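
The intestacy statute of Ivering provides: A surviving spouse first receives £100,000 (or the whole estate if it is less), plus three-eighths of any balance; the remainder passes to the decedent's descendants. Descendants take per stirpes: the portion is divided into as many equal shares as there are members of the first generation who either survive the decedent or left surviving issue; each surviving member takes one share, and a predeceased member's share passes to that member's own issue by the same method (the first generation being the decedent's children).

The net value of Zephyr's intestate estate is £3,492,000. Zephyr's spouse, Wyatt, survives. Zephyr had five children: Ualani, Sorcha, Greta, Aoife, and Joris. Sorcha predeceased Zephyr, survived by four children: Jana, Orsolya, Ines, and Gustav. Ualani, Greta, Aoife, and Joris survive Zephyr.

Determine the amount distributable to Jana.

Jana receives £106,000.

Wyatt first takes £100,000, leaving a balance of £3,392,000. Wyatt then takes three-eighths of the balance (£1,272,000), for a total of £1,372,000. The remaining £2,120,000 passes to the descendants.
The descendants' portion (£2,120,000) is divided into 5 shares of £424,000: Ualani, Greta, Aoife, and Joris each take £424,000; Sorcha's £424,000 share passes to Sorcha's issue.
Sorcha's share (£424,000) is divided into 4 shares of £106,000: Jana, Orsolya, Ines, and Gustav each take £106,000.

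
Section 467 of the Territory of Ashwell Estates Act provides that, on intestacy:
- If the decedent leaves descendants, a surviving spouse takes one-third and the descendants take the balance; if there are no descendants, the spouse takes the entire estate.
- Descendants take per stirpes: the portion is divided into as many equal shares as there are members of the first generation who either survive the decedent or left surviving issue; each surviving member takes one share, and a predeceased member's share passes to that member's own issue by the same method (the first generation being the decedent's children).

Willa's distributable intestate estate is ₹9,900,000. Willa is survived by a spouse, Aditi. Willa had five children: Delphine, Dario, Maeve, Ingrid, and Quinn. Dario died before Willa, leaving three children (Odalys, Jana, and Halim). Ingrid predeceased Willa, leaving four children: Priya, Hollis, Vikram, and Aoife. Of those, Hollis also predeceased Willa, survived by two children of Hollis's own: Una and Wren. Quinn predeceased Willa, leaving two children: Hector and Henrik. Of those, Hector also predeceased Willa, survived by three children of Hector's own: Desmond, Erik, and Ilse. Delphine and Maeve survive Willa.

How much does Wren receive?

Aditi takes one-third of ₹9,900,000 = ₹3,300,000. The remaining ₹6,600,000 passes to the descendants.
The descendants' portion (₹6,600,000) is divided into 5 shares of ₹1,320,000: Delphine and Maeve each take ₹1,320,000; Dario's ₹1,320,000 share passes to Dario's issue; Ingrid's ₹1,320,000 share passes to Ingrid's issue; Quinn's ₹1,320,000 share passes to Quinn's issue.
Dario's share (₹1,320,000) is divided into 3 shares of ₹440,000: Odalys, Jana, and Halim each take ₹440,000.
Ingrid's share (₹1,320,000) is divided into 4 shares of ₹330,000: Priya, Vikram, and Aoife each take ₹330,000; Hollis's ₹330,000 share passes to Hollis's issue.
Hollis's share (₹330,000) is divided into 2 shares of ₹165,000: Una and Wren each take ₹165,000.
Quinn's share (₹1,320,000) is divided into 2 shares of ₹660,000: Henrik takes ₹660,000; Hector's ₹660,000 share passes to Hector's issue.
Hector's share (₹660,000) is divided into 3 shares of ₹220,000: Desmond, Erik, and Ilse each take ₹220,000.

Wren receives ₹165,000.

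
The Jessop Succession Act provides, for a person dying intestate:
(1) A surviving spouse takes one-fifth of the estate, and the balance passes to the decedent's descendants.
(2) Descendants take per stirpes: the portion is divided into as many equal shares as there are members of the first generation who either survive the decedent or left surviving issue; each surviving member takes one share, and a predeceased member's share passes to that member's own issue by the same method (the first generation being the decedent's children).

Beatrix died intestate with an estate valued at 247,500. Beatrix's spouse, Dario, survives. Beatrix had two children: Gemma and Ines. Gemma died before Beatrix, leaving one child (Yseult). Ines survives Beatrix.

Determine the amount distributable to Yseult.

Yseult receives 99,000.

Dario takes one-fifth of 247,500 = 49,500. The remaining 198,000 passes to the descendants.
The descendants' portion (198,000) is divided into 2 shares of 99,000: Ines takes 99,000; Gemma's 99,000 share passes to Gemma's issue.
Gemma's share (99,000) passes entirely to Yseult.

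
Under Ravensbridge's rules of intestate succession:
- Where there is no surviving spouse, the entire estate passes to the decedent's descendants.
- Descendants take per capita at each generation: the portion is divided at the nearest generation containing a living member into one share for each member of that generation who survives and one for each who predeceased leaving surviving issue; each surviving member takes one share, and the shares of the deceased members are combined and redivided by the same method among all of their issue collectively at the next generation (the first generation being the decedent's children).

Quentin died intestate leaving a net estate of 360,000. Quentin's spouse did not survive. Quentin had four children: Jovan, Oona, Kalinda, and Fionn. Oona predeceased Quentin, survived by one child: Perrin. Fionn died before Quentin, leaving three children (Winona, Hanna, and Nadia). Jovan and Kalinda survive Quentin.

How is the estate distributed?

Jovan: 90,000; Perrin: 45,000; Kalinda: 90,000; Winona: 45,000; Hanna: 45,000; Nadia: 45,000

The entire 360,000 passes to the descendants.
That amount (360,000) is divided at the children's generation into 4 shares of 90,000. Jovan and Kalinda each take 90,000. The 2 shares of the deceased (Oona and Fionn) are combined into a pool of 180,000.
That pool (180,000) is divided at the grandchildren's generation equally among Perrin, Winona, Hanna, and Nadia: 45,000 each.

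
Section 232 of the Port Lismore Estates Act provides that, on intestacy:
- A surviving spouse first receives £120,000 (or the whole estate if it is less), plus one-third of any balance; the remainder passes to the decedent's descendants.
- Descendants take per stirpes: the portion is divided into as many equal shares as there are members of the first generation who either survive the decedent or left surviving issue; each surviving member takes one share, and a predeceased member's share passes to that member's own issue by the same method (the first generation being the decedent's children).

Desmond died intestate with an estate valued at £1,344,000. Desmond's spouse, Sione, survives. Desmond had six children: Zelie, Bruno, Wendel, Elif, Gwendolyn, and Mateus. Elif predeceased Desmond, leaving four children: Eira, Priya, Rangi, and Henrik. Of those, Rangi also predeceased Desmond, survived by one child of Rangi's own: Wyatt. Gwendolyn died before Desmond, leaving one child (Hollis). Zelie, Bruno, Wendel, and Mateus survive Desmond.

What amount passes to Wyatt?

Wyatt receives £34,000.

Sione first takes £120,000, leaving a balance of £1,224,000. Sione then takes one-third of the balance (£408,000), for a total of £528,000. The remaining £816,000 passes to the descendants.
The descendants' portion (£816,000) is divided into 6 shares of £136,000: Zelie, Bruno, Wendel, and Mateus each take £136,000; Elif's £136,000 share passes to Elif's issue; Gwendolyn's £136,000 share passes to Gwendolyn's issue.
Elif's share (£136,000) is divided into 4 shares of £34,000: Eira, Priya, and Henrik each take £34,000; Rangi's £34,000 share passes to Rangi's issue.
Rangi's share (£34,000) passes entirely to Wyatt.
Gwendolyn's share (£136,000) passes entirely to Hollis.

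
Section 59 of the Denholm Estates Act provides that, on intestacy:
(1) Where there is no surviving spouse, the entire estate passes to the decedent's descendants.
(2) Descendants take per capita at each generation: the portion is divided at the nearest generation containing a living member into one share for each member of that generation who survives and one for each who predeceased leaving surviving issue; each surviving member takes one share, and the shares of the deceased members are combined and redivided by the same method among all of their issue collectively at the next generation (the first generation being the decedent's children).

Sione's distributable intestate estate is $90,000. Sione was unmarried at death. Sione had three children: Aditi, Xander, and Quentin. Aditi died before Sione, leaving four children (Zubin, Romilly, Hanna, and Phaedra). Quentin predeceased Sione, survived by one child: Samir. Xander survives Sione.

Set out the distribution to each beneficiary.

Zubin: $12,000; Romilly: $12,000; Hanna: $12,000; Phaedra: $12,000; Xander: $30,000; Samir: $12,000

The entire $90,000 passes to the descendants.
That amount ($90,000) is divided at the children's generation into 3 shares of $30,000. Xander takes $30,000. The 2 shares of the deceased (Aditi and Quentin) are combined into a pool of $60,000.
That pool ($60,000) is divided at the grandchildren's generation equally among Zubin, Romilly, Hanna, Phaedra, and Samir: $12,000 each.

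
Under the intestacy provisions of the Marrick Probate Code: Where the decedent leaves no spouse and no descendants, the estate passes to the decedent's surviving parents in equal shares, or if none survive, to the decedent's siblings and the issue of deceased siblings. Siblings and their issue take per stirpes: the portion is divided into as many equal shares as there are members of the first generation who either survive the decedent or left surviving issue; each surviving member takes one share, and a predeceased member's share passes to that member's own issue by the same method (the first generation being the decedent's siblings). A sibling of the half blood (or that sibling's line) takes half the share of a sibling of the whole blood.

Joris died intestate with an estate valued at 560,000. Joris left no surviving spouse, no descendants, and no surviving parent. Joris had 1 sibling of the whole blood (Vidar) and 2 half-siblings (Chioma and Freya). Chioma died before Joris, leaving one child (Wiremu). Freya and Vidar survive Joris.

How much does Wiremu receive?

Wiremu receives 140,000.

The entire 560,000 passes to the siblings and their issue.
Counting each half-blood sibling's line as half a unit, there are 2 units in 560,000, so one unit is 280,000. Whole-blood lines (Vidar) take 280,000 each; half-blood lines (Chioma and Freya) take 140,000 each.
Chioma's share (140,000) passes entirely to Wiremu.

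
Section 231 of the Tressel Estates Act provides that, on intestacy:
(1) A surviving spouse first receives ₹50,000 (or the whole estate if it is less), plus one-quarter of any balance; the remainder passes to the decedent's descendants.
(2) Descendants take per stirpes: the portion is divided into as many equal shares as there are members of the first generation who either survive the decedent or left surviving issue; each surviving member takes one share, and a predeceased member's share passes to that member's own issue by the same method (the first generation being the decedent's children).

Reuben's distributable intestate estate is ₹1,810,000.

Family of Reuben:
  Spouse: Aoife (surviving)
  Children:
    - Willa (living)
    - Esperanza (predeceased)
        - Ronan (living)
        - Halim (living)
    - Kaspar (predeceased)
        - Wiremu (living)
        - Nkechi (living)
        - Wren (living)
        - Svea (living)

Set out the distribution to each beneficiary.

Aoife first takes ₹50,000, leaving a balance of ₹1,760,000. Aoife then takes one-quarter of the balance (₹440,000), for a total of ₹490,000. The remaining ₹1,320,000 passes to the descendants.
The descendants' portion (₹1,320,000) is divided into 3 shares of ₹440,000: Willa takes ₹440,000; Esperanza's ₹440,000 share passes to Esperanza's issue; Kaspar's ₹440,000 share passes to Kaspar's issue.
Esperanza's share (₹440,000) is divided into 2 shares of ₹220,000: Ronan and Halim each take ₹220,000.
Kaspar's share (₹440,000) is divided into 4 shares of ₹110,000: Wiremu, Nkechi, Wren, and Svea each take ₹110,000.

Aoife: ₹490,000; Willa: ₹440,000; Ronan: ₹220,000; Halim: ₹220,000; Wiremu: ₹110,000; Nkechi: ₹110,000; Wren: ₹110,000; Svea: ₹110,000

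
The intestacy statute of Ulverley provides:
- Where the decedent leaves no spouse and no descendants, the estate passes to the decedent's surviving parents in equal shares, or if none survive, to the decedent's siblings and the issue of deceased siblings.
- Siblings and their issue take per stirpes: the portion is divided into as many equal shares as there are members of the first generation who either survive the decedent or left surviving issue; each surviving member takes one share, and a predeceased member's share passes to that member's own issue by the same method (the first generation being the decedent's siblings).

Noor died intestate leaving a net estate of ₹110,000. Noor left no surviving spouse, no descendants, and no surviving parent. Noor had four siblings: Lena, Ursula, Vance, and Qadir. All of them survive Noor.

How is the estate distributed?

The entire ₹110,000 passes to the siblings and their issue.
That amount (₹110,000) is divided into 4 shares of ₹27,500: Lena, Ursula, Vance, and Qadir each take ₹27,500.

Lena: ₹27,500; Ursula: ₹27,500; Vance: ₹27,500; Qadir: ₹27,500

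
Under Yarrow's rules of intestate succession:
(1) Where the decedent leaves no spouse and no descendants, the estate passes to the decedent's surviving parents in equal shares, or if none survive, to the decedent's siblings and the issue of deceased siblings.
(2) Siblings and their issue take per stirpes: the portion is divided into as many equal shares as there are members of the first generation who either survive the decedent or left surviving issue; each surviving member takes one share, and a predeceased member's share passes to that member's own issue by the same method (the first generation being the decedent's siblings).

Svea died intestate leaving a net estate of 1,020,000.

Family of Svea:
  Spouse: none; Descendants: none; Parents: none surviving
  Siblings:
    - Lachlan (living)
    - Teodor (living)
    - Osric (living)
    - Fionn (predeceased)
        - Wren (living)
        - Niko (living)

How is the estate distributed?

The entire 1,020,000 passes to the siblings and their issue.
That amount (1,020,000) is divided into 4 shares of 255,000: Lachlan, Teodor, and Osric each take 255,000; Fionn's 255,000 share passes to Fionn's issue.
Fionn's share (255,000) is divided into 2 shares of 127,500: Wren and Niko each take 127,500.

Lachlan: 255,000; Teodor: 255,000; Osric: 255,000; Wren: 127,500; Niko: 127,500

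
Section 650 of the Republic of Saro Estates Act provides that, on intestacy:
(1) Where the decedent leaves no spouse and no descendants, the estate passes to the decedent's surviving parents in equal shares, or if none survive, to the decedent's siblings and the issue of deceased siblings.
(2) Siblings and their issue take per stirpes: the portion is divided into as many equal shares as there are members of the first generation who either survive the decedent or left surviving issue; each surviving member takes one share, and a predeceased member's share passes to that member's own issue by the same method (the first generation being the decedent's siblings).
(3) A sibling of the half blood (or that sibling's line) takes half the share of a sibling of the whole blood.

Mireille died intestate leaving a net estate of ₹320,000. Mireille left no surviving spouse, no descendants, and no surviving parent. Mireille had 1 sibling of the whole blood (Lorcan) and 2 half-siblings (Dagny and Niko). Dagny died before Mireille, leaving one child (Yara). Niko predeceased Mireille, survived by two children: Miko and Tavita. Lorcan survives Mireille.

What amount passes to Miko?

Miko receives ₹40,000.

The entire ₹320,000 passes to the siblings and their issue.
Counting each half-blood sibling's line as half a unit, there are 2 units in ₹320,000, so one unit is ₹160,000. Whole-blood lines (Lorcan) take ₹160,000 each; half-blood lines (Dagny and Niko) take ₹80,000 each.
Dagny's share (₹80,000) passes entirely to Yara.
Niko's share (₹80,000) is divided into 2 shares of ₹40,000: Miko and Tavita each take ₹40,000.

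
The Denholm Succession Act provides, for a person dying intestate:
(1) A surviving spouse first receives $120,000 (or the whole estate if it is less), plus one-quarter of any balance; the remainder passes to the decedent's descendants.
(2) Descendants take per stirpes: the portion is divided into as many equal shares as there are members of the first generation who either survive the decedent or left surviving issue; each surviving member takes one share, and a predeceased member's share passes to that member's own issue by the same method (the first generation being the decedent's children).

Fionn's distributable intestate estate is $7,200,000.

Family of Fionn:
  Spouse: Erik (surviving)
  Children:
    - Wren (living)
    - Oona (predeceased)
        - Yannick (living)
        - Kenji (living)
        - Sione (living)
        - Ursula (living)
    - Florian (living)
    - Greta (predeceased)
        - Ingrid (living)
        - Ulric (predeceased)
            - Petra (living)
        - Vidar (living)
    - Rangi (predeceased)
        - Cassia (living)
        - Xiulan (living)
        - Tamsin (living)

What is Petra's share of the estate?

Petra receives $354,000.

Erik first takes $120,000, leaving a balance of $7,080,000. Erik then takes one-quarter of the balance ($1,770,000), for a total of $1,890,000. The remaining $5,310,000 passes to the descendants.
The descendants' portion ($5,310,000) is divided into 5 shares of $1,062,000: Wren and Florian each take $1,062,000; Oona's $1,062,000 share passes to Oona's issue; Greta's $1,062,000 share passes to Greta's issue; Rangi's $1,062,000 share passes to Rangi's issue.
Oona's share ($1,062,000) is divided into 4 shares of $265,500: Yannick, Kenji, Sione, and Ursula each take $265,500.
Greta's share ($1,062,000) is divided into 3 shares of $354,000: Ingrid and Vidar each take $354,000; Ulric's $354,000 share passes to Ulric's issue.
Ulric's share ($354,000) passes entirely to Petra.
Rangi's share ($1,062,000) is divided into 3 shares of $354,000: Cassia, Xiulan, and Tamsin each take $354,000.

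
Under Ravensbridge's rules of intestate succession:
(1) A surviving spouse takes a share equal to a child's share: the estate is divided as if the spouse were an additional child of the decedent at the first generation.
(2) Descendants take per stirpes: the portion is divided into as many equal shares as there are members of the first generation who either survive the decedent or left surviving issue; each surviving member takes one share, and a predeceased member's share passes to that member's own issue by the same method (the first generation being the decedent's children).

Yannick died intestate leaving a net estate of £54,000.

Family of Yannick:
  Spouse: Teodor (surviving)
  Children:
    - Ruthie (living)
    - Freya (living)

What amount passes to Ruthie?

The spouse counts as an additional share at the children's level, so there are 3 primary shares of £18,000. Teodor takes one such share (£18,000).
The children's combined portion (£36,000) is divided into 2 shares of £18,000: Ruthie and Freya each take £18,000.

Ruthie receives £18,000.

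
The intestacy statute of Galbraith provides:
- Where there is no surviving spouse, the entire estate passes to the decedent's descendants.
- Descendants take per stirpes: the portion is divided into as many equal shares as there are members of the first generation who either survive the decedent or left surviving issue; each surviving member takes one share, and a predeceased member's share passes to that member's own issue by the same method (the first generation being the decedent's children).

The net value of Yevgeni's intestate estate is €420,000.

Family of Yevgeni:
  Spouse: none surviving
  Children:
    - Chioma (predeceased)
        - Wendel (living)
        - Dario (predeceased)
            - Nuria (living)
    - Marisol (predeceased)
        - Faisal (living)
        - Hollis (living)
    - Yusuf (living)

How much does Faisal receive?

The entire €420,000 passes to the descendants.
That amount (€420,000) is divided into 3 shares of €140,000: Yusuf takes €140,000; Chioma's €140,000 share passes to Chioma's issue; Marisol's €140,000 share passes to Marisol's issue.
Chioma's share (€140,000) is divided into 2 shares of €70,000: Wendel takes €70,000; Dario's €70,000 share passes to Dario's issue.
Dario's share (€70,000) passes entirely to Nuria.
Marisol's share (€140,000) is divided into 2 shares of €70,000: Faisal and Hollis each take €70,000.

Faisal receives €70,000.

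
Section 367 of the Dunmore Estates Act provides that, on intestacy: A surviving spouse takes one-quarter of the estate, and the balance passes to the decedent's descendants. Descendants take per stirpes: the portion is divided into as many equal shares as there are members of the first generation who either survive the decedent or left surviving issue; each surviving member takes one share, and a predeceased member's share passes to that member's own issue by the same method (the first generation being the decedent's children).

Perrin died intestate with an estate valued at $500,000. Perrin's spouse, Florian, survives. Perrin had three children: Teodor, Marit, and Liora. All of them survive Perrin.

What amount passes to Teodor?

Florian takes one-quarter of $500,000 = $125,000. The remaining $375,000 passes to the descendants.
The descendants' portion ($375,000) is divided into 3 shares of $125,000: Teodor, Marit, and Liora each take $125,000.

Teodor receives $125,000.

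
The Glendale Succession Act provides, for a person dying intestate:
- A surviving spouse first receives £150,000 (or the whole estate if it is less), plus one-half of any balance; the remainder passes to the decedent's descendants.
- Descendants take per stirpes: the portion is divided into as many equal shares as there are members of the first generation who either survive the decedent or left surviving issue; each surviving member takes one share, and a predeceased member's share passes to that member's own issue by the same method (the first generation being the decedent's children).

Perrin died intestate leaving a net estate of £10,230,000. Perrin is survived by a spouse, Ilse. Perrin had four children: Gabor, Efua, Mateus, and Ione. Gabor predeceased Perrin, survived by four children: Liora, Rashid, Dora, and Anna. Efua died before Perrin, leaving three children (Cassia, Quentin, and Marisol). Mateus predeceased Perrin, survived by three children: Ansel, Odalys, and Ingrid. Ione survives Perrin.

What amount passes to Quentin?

Ilse first takes £150,000, leaving a balance of £10,080,000. Ilse then takes one-half of the balance (£5,040,000), for a total of £5,190,000. The remaining £5,040,000 passes to the descendants.
The descendants' portion (£5,040,000) is divided into 4 shares of £1,260,000: Ione takes £1,260,000; Gabor's £1,260,000 share passes to Gabor's issue; Efua's £1,260,000 share passes to Efua's issue; Mateus's £1,260,000 share passes to Mateus's issue.
Gabor's share (£1,260,000) is divided into 4 shares of £315,000: Liora, Rashid, Dora, and Anna each take £315,000.
Efua's share (£1,260,000) is divided into 3 shares of £420,000: Cassia, Quentin, and Marisol each take £420,000.
Mateus's share (£1,260,000) is divided into 3 shares of £420,000: Ansel, Odalys, and Ingrid each take £420,000.

Quentin receives £420,000.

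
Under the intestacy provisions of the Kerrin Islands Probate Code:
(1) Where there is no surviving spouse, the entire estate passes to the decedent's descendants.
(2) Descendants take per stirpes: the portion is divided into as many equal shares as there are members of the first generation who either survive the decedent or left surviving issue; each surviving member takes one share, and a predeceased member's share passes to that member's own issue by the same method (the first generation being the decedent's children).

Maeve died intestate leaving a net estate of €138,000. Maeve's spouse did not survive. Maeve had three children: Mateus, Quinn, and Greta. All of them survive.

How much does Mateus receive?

The entire €138,000 passes to the descendants.
That amount (€138,000) is divided into 3 shares of €46,000: Mateus, Quinn, and Greta each take €46,000.

Mateus receives €46,000.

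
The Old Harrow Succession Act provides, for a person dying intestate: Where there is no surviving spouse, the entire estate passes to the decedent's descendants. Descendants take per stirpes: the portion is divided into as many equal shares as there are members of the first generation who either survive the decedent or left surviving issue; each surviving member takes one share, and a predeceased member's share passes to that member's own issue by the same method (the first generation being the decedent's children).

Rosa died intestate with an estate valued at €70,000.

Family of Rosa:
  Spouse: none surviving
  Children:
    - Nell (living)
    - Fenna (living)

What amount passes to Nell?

The entire €70,000 passes to the descendants.
That amount (€70,000) is divided into 2 shares of €35,000: Nell and Fenna each take €35,000.

Nell receives €35,000.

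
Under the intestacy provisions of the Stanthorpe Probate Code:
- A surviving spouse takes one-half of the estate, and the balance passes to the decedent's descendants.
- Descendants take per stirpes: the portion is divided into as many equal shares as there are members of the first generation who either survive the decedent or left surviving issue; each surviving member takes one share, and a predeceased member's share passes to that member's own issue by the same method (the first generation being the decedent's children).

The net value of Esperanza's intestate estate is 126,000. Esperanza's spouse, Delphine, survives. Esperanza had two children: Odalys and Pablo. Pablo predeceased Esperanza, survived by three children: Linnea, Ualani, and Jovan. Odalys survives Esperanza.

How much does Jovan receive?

Jovan receives 10,500.

Delphine takes one-half of 126,000 = 63,000. The remaining 63,000 passes to the descendants.
The descendants' portion (63,000) is divided into 2 shares of 31,500: Odalys takes 31,500; Pablo's 31,500 share passes to Pablo's issue.
Pablo's share (31,500) is divided into 3 shares of 10,500: Linnea, Ualani, and Jovan each take 10,500.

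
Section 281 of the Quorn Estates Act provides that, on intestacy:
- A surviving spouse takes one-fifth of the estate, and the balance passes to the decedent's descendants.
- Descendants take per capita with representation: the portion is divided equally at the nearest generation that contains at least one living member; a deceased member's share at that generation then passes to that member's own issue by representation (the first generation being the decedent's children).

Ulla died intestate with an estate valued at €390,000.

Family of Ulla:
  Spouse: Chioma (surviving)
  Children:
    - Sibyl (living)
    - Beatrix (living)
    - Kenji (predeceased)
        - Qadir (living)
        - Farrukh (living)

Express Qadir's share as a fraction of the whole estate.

Chioma takes one-fifth of €390,000 = €78,000. The remaining €312,000 passes to the descendants.
The descendants' portion (€312,000) is divided into 3 shares of €104,000: Sibyl and Beatrix each take €104,000; Kenji's €104,000 share passes to Kenji's issue.
Kenji's share (€104,000) is divided into 2 shares of €52,000: Qadir and Farrukh each take €52,000.

Qadir receives 2/15 of the estate.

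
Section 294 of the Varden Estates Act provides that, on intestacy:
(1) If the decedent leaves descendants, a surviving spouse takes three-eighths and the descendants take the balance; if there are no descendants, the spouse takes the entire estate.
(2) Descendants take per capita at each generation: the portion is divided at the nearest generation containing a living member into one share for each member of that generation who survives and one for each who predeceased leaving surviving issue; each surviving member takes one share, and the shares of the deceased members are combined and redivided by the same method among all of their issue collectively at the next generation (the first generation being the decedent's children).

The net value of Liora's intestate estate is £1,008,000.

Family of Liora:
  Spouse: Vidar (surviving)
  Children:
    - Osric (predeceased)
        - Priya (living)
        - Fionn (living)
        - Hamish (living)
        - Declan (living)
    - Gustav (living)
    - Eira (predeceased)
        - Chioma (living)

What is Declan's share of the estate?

Vidar takes three-eighths of £1,008,000 = £378,000. The remaining £630,000 passes to the descendants.
The descendants' portion (£630,000) is divided at the children's generation into 3 shares of £210,000. Gustav takes £210,000. The 2 shares of the deceased (Osric and Eira) are combined into a pool of £420,000.
That pool (£420,000) is divided at the grandchildren's generation equally among Priya, Fionn, Hamish, Declan, and Chioma: £84,000 each.

Declan receives £84,000.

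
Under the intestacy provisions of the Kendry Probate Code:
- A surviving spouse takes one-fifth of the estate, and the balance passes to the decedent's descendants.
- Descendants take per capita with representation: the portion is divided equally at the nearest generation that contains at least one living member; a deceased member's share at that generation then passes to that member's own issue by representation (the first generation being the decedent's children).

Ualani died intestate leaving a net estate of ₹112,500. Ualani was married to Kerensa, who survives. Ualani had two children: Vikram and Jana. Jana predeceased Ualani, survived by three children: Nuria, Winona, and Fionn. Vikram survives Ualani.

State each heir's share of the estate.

Kerensa takes one-fifth of ₹112,500 = ₹22,500. The remaining ₹90,000 passes to the descendants.
The descendants' portion (₹90,000) is divided into 2 shares of ₹45,000: Vikram takes ₹45,000; Jana's ₹45,000 share passes to Jana's issue.
Jana's share (₹45,000) is divided into 3 shares of ₹15,000: Nuria, Winona, and Fionn each take ₹15,000.

Kerensa: ₹22,500; Vikram: ₹45,000; Nuria: ₹15,000; Winona: ₹15,000; Fionn: ₹15,000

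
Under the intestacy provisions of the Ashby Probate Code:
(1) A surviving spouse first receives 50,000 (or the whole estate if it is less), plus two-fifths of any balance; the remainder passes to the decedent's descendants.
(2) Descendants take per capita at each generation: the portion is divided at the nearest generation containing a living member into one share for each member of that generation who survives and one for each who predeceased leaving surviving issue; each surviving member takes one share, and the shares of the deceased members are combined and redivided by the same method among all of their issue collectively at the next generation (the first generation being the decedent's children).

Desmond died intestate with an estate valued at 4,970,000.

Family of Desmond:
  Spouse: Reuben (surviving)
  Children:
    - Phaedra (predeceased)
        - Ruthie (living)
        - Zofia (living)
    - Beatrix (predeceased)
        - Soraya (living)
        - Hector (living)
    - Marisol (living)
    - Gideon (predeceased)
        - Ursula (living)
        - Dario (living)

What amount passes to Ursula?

Ursula receives 369,000.

Reuben first takes 50,000, leaving a balance of 4,920,000. Reuben then takes two-fifths of the balance (1,968,000), for a total of 2,018,000. The remaining 2,952,000 passes to the descendants.
The descendants' portion (2,952,000) is divided at the children's generation into 4 shares of 738,000. Marisol takes 738,000. The 3 shares of the deceased (Phaedra, Beatrix, and Gideon) are combined into a pool of 2,214,000.
That pool (2,214,000) is divided at the grandchildren's generation equally among Ruthie, Zofia, Soraya, Hector, Ursula, and Dario: 369,000 each.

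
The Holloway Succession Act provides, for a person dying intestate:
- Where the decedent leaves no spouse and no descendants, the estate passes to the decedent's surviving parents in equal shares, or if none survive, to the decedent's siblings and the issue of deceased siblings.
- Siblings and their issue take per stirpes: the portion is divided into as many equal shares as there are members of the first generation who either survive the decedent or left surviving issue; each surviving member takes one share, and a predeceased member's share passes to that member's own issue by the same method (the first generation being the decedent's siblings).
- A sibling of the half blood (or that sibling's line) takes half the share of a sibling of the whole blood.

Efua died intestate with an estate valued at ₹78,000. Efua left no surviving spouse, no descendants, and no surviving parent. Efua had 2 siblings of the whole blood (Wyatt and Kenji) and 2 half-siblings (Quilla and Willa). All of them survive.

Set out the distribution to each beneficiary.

Wyatt: ₹26,000; Quilla: ₹13,000; Willa: ₹13,000; Kenji: ₹26,000

The entire ₹78,000 passes to the siblings and their issue.
Counting each half-blood sibling's line as half a unit, there are 3 units in ₹78,000, so one unit is ₹26,000. Whole-blood lines (Wyatt and Kenji) take ₹26,000 each; half-blood lines (Quilla and Willa) take ₹13,000 each.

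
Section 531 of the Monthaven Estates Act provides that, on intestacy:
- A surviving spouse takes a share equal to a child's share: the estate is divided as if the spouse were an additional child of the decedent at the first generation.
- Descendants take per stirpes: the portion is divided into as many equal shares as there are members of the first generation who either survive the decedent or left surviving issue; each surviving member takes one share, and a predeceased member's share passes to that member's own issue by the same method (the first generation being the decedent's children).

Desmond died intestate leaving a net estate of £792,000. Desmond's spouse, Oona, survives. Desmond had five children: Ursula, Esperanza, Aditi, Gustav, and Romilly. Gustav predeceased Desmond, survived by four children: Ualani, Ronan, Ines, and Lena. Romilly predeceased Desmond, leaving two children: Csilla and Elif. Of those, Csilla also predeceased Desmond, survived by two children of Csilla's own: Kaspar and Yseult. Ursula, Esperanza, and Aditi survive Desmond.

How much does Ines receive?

The spouse counts as an additional share at the children's level, so there are 6 primary shares of £132,000. Oona takes one such share (£132,000).
The children's combined portion (£660,000) is divided into 5 shares of £132,000: Ursula, Esperanza, and Aditi each take £132,000; Gustav's £132,000 share passes to Gustav's issue; Romilly's £132,000 share passes to Romilly's issue.
Gustav's share (£132,000) is divided into 4 shares of £33,000: Ualani, Ronan, Ines, and Lena each take £33,000.
Romilly's share (£132,000) is divided into 2 shares of £66,000: Elif takes £66,000; Csilla's £66,000 share passes to Csilla's issue.
Csilla's share (£66,000) is divided into 2 shares of £33,000: Kaspar and Yseult each take £33,000.

Ines receives £33,000.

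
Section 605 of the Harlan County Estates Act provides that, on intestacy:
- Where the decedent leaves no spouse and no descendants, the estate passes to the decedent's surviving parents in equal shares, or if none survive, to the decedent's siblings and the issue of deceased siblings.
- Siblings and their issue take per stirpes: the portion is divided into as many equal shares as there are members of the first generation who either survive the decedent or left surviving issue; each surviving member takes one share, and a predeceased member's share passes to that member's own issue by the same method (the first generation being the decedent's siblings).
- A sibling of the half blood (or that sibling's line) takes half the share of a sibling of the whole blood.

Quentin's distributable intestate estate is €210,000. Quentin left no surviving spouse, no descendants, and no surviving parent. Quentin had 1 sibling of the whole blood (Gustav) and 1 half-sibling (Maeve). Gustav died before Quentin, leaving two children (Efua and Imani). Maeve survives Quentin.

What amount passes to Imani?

The entire €210,000 passes to the siblings and their issue.
Counting each half-blood sibling's line as half a unit, there are 3/2 units in €210,000, so one unit is €140,000. Whole-blood lines (Gustav) take €140,000 each; half-blood lines (Maeve) take €70,000 each.
Gustav's share (€140,000) is divided into 2 shares of €70,000: Efua and Imani each take €70,000.

Imani receives €70,000.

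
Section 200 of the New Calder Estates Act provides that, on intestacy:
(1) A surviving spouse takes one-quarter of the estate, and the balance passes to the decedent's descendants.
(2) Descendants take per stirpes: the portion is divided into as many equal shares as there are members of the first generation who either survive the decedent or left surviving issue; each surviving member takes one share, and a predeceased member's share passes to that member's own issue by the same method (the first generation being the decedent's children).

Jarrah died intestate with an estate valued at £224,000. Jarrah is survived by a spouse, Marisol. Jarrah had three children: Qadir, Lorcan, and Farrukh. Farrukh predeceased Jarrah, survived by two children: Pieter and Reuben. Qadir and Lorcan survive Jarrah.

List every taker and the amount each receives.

Marisol: £56,000; Qadir: £56,000; Lorcan: £56,000; Pieter: £28,000; Reuben: £28,000

Marisol takes one-quarter of £224,000 = £56,000. The remaining £168,000 passes to the descendants.
The descendants' portion (£168,000) is divided into 3 shares of £56,000: Qadir and Lorcan each take £56,000; Farrukh's £56,000 share passes to Farrukh's issue.
Farrukh's share (£56,000) is divided into 2 shares of £28,000: Pieter and Reuben each take £28,000.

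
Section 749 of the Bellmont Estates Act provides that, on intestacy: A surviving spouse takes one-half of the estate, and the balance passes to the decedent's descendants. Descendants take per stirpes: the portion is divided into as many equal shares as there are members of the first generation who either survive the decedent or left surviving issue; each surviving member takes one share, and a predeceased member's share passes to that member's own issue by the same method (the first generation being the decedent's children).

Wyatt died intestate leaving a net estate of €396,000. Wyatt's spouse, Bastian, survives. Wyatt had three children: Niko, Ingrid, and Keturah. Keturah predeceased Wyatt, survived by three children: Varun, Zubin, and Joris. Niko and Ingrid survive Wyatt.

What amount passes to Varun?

Bastian takes one-half of €396,000 = €198,000. The remaining €198,000 passes to the descendants.
The descendants' portion (€198,000) is divided into 3 shares of €66,000: Niko and Ingrid each take €66,000; Keturah's €66,000 share passes to Keturah's issue.
Keturah's share (€66,000) is divided into 3 shares of €22,000: Varun, Zubin, and Joris each take €22,000.

Varun receives €22,000.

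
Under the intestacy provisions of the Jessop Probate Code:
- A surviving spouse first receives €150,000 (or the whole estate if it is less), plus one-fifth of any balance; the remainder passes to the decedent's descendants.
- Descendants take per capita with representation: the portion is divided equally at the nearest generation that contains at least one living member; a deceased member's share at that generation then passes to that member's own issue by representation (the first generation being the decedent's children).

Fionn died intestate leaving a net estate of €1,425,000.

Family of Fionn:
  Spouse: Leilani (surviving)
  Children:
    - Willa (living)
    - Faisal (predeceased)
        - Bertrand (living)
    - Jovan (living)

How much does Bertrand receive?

Leilani first takes €150,000, leaving a balance of €1,275,000. Leilani then takes one-fifth of the balance (€255,000), for a total of €405,000. The remaining €1,020,000 passes to the descendants.
The descendants' portion (€1,020,000) is divided into 3 shares of €340,000: Willa and Jovan each take €340,000; Faisal's €340,000 share passes to Faisal's issue.
Faisal's share (€340,000) passes entirely to Bertrand.

Bertrand receives €340,000.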